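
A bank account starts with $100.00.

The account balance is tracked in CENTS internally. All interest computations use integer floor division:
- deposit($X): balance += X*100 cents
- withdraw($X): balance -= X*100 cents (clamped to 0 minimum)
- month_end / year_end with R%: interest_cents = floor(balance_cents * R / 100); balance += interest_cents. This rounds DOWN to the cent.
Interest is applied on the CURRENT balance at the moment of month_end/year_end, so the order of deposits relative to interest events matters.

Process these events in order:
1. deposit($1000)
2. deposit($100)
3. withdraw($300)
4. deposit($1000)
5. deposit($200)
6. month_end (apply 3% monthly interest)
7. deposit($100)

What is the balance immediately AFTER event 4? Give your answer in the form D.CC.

After 1 (deposit($1000)): balance=$1100.00 total_interest=$0.00
After 2 (deposit($100)): balance=$1200.00 total_interest=$0.00
After 3 (withdraw($300)): balance=$900.00 total_interest=$0.00
After 4 (deposit($1000)): balance=$1900.00 total_interest=$0.00

Answer: 1900.00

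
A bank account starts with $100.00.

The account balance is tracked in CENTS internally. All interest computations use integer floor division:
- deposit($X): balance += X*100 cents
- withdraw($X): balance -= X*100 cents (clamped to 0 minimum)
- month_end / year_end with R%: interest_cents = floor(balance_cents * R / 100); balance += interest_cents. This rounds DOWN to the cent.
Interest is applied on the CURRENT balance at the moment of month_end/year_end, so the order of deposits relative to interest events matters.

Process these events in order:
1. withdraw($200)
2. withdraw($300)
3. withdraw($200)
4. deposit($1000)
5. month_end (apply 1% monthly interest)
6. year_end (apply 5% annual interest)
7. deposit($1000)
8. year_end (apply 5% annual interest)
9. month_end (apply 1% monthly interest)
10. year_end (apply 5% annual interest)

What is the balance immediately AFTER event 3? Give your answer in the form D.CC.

After 1 (withdraw($200)): balance=$0.00 total_interest=$0.00
After 2 (withdraw($300)): balance=$0.00 total_interest=$0.00
After 3 (withdraw($200)): balance=$0.00 total_interest=$0.00

Answer: 0.00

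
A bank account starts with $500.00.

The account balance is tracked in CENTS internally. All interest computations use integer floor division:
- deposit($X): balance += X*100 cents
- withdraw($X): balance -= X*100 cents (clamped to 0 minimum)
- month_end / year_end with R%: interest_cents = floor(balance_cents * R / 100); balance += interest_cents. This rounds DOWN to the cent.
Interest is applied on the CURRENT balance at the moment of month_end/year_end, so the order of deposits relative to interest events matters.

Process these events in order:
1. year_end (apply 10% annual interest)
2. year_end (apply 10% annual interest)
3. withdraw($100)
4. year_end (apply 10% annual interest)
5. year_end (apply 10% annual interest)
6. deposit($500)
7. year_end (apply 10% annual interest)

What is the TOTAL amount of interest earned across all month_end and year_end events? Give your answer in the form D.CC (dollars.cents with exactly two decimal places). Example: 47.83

Answer: 322.15

Derivation:
After 1 (year_end (apply 10% annual interest)): balance=$550.00 total_interest=$50.00
After 2 (year_end (apply 10% annual interest)): balance=$605.00 total_interest=$105.00
After 3 (withdraw($100)): balance=$505.00 total_interest=$105.00
After 4 (year_end (apply 10% annual interest)): balance=$555.50 total_interest=$155.50
After 5 (year_end (apply 10% annual interest)): balance=$611.05 total_interest=$211.05
After 6 (deposit($500)): balance=$1111.05 total_interest=$211.05
After 7 (year_end (apply 10% annual interest)): balance=$1222.15 total_interest=$322.15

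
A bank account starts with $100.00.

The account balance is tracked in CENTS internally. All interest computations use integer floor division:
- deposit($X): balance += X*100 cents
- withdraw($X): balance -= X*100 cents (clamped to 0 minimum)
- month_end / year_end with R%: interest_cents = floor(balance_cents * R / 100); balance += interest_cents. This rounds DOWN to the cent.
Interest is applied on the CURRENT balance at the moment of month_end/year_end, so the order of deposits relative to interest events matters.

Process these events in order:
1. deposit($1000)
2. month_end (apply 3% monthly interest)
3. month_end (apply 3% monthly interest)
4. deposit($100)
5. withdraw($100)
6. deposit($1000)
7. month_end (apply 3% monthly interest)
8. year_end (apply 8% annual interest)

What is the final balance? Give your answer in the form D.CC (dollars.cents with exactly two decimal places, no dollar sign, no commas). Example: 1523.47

Answer: 2410.54

Derivation:
After 1 (deposit($1000)): balance=$1100.00 total_interest=$0.00
After 2 (month_end (apply 3% monthly interest)): balance=$1133.00 total_interest=$33.00
After 3 (month_end (apply 3% monthly interest)): balance=$1166.99 total_interest=$66.99
After 4 (deposit($100)): balance=$1266.99 total_interest=$66.99
After 5 (withdraw($100)): balance=$1166.99 total_interest=$66.99
After 6 (deposit($1000)): balance=$2166.99 total_interest=$66.99
After 7 (month_end (apply 3% monthly interest)): balance=$2231.99 total_interest=$131.99
After 8 (year_end (apply 8% annual interest)): balance=$2410.54 total_interest=$310.54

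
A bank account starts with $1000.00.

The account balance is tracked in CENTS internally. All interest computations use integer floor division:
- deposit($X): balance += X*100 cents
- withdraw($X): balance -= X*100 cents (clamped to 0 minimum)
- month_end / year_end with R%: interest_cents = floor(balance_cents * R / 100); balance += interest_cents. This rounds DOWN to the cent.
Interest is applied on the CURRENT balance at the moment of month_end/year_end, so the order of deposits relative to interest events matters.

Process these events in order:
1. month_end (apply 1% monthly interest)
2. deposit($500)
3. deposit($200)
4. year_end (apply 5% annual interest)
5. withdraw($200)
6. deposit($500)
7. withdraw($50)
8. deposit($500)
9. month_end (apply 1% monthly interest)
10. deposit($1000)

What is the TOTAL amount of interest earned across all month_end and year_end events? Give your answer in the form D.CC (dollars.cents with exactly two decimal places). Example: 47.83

Answer: 120.95

Derivation:
After 1 (month_end (apply 1% monthly interest)): balance=$1010.00 total_interest=$10.00
After 2 (deposit($500)): balance=$1510.00 total_interest=$10.00
After 3 (deposit($200)): balance=$1710.00 total_interest=$10.00
After 4 (year_end (apply 5% annual interest)): balance=$1795.50 total_interest=$95.50
After 5 (withdraw($200)): balance=$1595.50 total_interest=$95.50
After 6 (deposit($500)): balance=$2095.50 total_interest=$95.50
After 7 (withdraw($50)): balance=$2045.50 total_interest=$95.50
After 8 (deposit($500)): balance=$2545.50 total_interest=$95.50
After 9 (month_end (apply 1% monthly interest)): balance=$2570.95 total_interest=$120.95
After 10 (deposit($1000)): balance=$3570.95 total_interest=$120.95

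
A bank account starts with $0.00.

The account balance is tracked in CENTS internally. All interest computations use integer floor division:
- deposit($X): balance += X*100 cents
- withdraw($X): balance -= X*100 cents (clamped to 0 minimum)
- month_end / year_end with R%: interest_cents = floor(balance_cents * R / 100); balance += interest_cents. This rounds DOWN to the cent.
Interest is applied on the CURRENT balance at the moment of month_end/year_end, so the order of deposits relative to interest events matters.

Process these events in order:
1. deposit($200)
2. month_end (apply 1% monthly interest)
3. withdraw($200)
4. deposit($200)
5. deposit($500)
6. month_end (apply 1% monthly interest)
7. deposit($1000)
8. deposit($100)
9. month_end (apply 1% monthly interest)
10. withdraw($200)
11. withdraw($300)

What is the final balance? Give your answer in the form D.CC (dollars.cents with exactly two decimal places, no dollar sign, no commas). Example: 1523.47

After 1 (deposit($200)): balance=$200.00 total_interest=$0.00
After 2 (month_end (apply 1% monthly interest)): balance=$202.00 total_interest=$2.00
After 3 (withdraw($200)): balance=$2.00 total_interest=$2.00
After 4 (deposit($200)): balance=$202.00 total_interest=$2.00
After 5 (deposit($500)): balance=$702.00 total_interest=$2.00
After 6 (month_end (apply 1% monthly interest)): balance=$709.02 total_interest=$9.02
After 7 (deposit($1000)): balance=$1709.02 total_interest=$9.02
After 8 (deposit($100)): balance=$1809.02 total_interest=$9.02
After 9 (month_end (apply 1% monthly interest)): balance=$1827.11 total_interest=$27.11
After 10 (withdraw($200)): balance=$1627.11 total_interest=$27.11
After 11 (withdraw($300)): balance=$1327.11 total_interest=$27.11

Answer: 1327.11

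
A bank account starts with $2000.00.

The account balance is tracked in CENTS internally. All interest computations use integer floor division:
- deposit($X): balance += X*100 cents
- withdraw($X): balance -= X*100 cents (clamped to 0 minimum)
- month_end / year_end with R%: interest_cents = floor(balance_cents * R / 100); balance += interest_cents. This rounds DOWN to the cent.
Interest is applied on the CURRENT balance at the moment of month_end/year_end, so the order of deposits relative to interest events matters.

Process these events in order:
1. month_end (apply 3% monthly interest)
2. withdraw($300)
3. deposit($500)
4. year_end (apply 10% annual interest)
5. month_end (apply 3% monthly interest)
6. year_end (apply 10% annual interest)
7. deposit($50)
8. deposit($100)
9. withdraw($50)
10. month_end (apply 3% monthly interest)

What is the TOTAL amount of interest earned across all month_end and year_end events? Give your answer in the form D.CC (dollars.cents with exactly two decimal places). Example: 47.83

After 1 (month_end (apply 3% monthly interest)): balance=$2060.00 total_interest=$60.00
After 2 (withdraw($300)): balance=$1760.00 total_interest=$60.00
After 3 (deposit($500)): balance=$2260.00 total_interest=$60.00
After 4 (year_end (apply 10% annual interest)): balance=$2486.00 total_interest=$286.00
After 5 (month_end (apply 3% monthly interest)): balance=$2560.58 total_interest=$360.58
After 6 (year_end (apply 10% annual interest)): balance=$2816.63 total_interest=$616.63
After 7 (deposit($50)): balance=$2866.63 total_interest=$616.63
After 8 (deposit($100)): balance=$2966.63 total_interest=$616.63
After 9 (withdraw($50)): balance=$2916.63 total_interest=$616.63
After 10 (month_end (apply 3% monthly interest)): balance=$3004.12 total_interest=$704.12

Answer: 704.12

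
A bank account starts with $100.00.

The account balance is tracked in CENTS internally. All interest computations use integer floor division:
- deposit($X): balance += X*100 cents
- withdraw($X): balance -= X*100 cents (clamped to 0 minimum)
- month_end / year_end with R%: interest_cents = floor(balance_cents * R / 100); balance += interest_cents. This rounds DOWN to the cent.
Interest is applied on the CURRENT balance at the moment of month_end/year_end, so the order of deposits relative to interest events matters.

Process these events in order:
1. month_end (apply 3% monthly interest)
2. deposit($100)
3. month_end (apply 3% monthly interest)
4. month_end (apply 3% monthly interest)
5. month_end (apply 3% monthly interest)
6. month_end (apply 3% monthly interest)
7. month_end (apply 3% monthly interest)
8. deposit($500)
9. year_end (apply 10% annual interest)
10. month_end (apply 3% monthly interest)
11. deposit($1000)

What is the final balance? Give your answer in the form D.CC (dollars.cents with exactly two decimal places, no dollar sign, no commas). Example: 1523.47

After 1 (month_end (apply 3% monthly interest)): balance=$103.00 total_interest=$3.00
After 2 (deposit($100)): balance=$203.00 total_interest=$3.00
After 3 (month_end (apply 3% monthly interest)): balance=$209.09 total_interest=$9.09
After 4 (month_end (apply 3% monthly interest)): balance=$215.36 total_interest=$15.36
After 5 (month_end (apply 3% monthly interest)): balance=$221.82 total_interest=$21.82
After 6 (month_end (apply 3% monthly interest)): balance=$228.47 total_interest=$28.47
After 7 (month_end (apply 3% monthly interest)): balance=$235.32 total_interest=$35.32
After 8 (deposit($500)): balance=$735.32 total_interest=$35.32
After 9 (year_end (apply 10% annual interest)): balance=$808.85 total_interest=$108.85
After 10 (month_end (apply 3% monthly interest)): balance=$833.11 total_interest=$133.11
After 11 (deposit($1000)): balance=$1833.11 total_interest=$133.11

Answer: 1833.11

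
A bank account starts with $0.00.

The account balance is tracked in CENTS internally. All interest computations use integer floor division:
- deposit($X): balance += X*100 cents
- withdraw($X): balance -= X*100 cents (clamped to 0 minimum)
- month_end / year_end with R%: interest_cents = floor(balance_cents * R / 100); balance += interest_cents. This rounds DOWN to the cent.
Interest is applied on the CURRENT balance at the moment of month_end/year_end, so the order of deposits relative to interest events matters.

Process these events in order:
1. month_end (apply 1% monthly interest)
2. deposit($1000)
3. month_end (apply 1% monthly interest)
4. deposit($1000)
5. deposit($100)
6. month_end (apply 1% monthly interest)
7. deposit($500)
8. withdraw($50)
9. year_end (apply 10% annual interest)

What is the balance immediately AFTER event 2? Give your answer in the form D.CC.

Answer: 1000.00

Derivation:
After 1 (month_end (apply 1% monthly interest)): balance=$0.00 total_interest=$0.00
After 2 (deposit($1000)): balance=$1000.00 total_interest=$0.00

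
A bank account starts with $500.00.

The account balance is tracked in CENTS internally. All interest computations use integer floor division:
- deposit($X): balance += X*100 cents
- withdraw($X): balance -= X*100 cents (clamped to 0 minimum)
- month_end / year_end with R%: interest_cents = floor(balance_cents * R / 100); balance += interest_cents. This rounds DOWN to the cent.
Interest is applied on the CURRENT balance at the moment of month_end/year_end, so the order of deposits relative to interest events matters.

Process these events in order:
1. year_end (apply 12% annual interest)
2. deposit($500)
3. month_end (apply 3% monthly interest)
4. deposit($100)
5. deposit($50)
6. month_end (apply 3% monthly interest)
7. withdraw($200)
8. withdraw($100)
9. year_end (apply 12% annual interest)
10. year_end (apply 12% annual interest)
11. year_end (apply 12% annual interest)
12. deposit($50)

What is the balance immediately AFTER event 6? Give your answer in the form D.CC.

After 1 (year_end (apply 12% annual interest)): balance=$560.00 total_interest=$60.00
After 2 (deposit($500)): balance=$1060.00 total_interest=$60.00
After 3 (month_end (apply 3% monthly interest)): balance=$1091.80 total_interest=$91.80
After 4 (deposit($100)): balance=$1191.80 total_interest=$91.80
After 5 (deposit($50)): balance=$1241.80 total_interest=$91.80
After 6 (month_end (apply 3% monthly interest)): balance=$1279.05 total_interest=$129.05

Answer: 1279.05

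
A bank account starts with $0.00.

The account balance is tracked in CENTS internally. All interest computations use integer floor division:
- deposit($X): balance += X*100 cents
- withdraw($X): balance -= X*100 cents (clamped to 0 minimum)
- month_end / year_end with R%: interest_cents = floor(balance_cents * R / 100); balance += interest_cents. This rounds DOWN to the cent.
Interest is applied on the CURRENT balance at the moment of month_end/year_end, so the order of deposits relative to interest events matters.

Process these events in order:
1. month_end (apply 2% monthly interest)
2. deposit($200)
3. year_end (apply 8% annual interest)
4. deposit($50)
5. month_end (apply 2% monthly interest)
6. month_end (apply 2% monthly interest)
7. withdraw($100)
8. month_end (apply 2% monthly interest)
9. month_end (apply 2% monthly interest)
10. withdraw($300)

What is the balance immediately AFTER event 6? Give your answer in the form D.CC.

After 1 (month_end (apply 2% monthly interest)): balance=$0.00 total_interest=$0.00
After 2 (deposit($200)): balance=$200.00 total_interest=$0.00
After 3 (year_end (apply 8% annual interest)): balance=$216.00 total_interest=$16.00
After 4 (deposit($50)): balance=$266.00 total_interest=$16.00
After 5 (month_end (apply 2% monthly interest)): balance=$271.32 total_interest=$21.32
After 6 (month_end (apply 2% monthly interest)): balance=$276.74 total_interest=$26.74

Answer: 276.74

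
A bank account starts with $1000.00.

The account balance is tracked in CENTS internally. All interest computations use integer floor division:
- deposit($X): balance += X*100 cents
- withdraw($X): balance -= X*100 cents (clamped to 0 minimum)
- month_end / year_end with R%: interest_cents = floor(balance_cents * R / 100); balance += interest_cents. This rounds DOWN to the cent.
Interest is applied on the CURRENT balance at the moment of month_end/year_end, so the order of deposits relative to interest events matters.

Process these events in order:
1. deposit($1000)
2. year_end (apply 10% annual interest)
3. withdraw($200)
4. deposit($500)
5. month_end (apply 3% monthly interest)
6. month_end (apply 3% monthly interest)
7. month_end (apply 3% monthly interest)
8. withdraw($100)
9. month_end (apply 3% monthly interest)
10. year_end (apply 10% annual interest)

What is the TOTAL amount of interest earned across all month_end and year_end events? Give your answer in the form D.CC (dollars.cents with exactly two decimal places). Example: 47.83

After 1 (deposit($1000)): balance=$2000.00 total_interest=$0.00
After 2 (year_end (apply 10% annual interest)): balance=$2200.00 total_interest=$200.00
After 3 (withdraw($200)): balance=$2000.00 total_interest=$200.00
After 4 (deposit($500)): balance=$2500.00 total_interest=$200.00
After 5 (month_end (apply 3% monthly interest)): balance=$2575.00 total_interest=$275.00
After 6 (month_end (apply 3% monthly interest)): balance=$2652.25 total_interest=$352.25
After 7 (month_end (apply 3% monthly interest)): balance=$2731.81 total_interest=$431.81
After 8 (withdraw($100)): balance=$2631.81 total_interest=$431.81
After 9 (month_end (apply 3% monthly interest)): balance=$2710.76 total_interest=$510.76
After 10 (year_end (apply 10% annual interest)): balance=$2981.83 total_interest=$781.83

Answer: 781.83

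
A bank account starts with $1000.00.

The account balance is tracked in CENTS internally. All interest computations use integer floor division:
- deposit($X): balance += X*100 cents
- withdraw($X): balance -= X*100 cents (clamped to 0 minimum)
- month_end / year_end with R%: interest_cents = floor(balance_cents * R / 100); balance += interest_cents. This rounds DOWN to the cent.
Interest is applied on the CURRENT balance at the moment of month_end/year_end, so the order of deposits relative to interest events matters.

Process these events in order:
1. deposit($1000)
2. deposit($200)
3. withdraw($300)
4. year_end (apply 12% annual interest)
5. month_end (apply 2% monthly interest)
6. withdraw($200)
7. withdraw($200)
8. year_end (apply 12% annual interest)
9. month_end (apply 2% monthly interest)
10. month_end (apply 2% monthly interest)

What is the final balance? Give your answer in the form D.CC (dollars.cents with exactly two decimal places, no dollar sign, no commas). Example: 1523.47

After 1 (deposit($1000)): balance=$2000.00 total_interest=$0.00
After 2 (deposit($200)): balance=$2200.00 total_interest=$0.00
After 3 (withdraw($300)): balance=$1900.00 total_interest=$0.00
After 4 (year_end (apply 12% annual interest)): balance=$2128.00 total_interest=$228.00
After 5 (month_end (apply 2% monthly interest)): balance=$2170.56 total_interest=$270.56
After 6 (withdraw($200)): balance=$1970.56 total_interest=$270.56
After 7 (withdraw($200)): balance=$1770.56 total_interest=$270.56
After 8 (year_end (apply 12% annual interest)): balance=$1983.02 total_interest=$483.02
After 9 (month_end (apply 2% monthly interest)): balance=$2022.68 total_interest=$522.68
After 10 (month_end (apply 2% monthly interest)): balance=$2063.13 total_interest=$563.13

Answer: 2063.13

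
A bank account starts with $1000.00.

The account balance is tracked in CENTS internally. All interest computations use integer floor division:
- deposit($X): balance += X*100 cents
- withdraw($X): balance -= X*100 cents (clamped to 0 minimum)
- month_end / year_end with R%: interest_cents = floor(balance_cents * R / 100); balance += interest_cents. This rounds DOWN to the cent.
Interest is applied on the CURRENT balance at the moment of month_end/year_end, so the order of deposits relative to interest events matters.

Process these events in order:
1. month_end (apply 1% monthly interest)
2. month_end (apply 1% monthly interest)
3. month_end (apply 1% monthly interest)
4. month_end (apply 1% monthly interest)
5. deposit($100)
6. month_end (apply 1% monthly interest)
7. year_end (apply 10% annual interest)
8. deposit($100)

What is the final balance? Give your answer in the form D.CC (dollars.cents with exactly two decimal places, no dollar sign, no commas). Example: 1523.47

After 1 (month_end (apply 1% monthly interest)): balance=$1010.00 total_interest=$10.00
After 2 (month_end (apply 1% monthly interest)): balance=$1020.10 total_interest=$20.10
After 3 (month_end (apply 1% monthly interest)): balance=$1030.30 total_interest=$30.30
After 4 (month_end (apply 1% monthly interest)): balance=$1040.60 total_interest=$40.60
After 5 (deposit($100)): balance=$1140.60 total_interest=$40.60
After 6 (month_end (apply 1% monthly interest)): balance=$1152.00 total_interest=$52.00
After 7 (year_end (apply 10% annual interest)): balance=$1267.20 total_interest=$167.20
After 8 (deposit($100)): balance=$1367.20 total_interest=$167.20

Answer: 1367.20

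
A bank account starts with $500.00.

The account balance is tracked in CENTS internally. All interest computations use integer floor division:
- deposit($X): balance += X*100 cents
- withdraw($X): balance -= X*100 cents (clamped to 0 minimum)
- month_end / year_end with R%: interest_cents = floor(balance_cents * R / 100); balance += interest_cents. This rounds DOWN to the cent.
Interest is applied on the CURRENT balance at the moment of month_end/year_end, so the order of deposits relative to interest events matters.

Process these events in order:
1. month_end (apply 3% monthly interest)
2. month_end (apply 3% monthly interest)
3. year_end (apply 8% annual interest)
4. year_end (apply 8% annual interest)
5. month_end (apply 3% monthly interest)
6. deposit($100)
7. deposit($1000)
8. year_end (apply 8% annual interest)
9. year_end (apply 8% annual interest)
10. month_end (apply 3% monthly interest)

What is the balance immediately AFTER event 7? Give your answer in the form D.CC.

After 1 (month_end (apply 3% monthly interest)): balance=$515.00 total_interest=$15.00
After 2 (month_end (apply 3% monthly interest)): balance=$530.45 total_interest=$30.45
After 3 (year_end (apply 8% annual interest)): balance=$572.88 total_interest=$72.88
After 4 (year_end (apply 8% annual interest)): balance=$618.71 total_interest=$118.71
After 5 (month_end (apply 3% monthly interest)): balance=$637.27 total_interest=$137.27
After 6 (deposit($100)): balance=$737.27 total_interest=$137.27
After 7 (deposit($1000)): balance=$1737.27 total_interest=$137.27

Answer: 1737.27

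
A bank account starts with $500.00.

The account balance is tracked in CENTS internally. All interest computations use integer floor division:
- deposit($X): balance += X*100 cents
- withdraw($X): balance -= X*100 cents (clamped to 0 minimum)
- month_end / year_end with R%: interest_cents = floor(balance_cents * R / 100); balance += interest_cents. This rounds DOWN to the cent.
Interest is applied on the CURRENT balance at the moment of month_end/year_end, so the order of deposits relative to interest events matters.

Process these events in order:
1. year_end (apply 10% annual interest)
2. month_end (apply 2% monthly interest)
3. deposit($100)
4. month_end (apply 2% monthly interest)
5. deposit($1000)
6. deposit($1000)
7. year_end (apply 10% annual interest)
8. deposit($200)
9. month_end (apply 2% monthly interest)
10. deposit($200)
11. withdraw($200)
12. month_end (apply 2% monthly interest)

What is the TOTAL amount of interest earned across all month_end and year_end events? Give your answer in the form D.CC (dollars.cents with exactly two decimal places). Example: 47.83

After 1 (year_end (apply 10% annual interest)): balance=$550.00 total_interest=$50.00
After 2 (month_end (apply 2% monthly interest)): balance=$561.00 total_interest=$61.00
After 3 (deposit($100)): balance=$661.00 total_interest=$61.00
After 4 (month_end (apply 2% monthly interest)): balance=$674.22 total_interest=$74.22
After 5 (deposit($1000)): balance=$1674.22 total_interest=$74.22
After 6 (deposit($1000)): balance=$2674.22 total_interest=$74.22
After 7 (year_end (apply 10% annual interest)): balance=$2941.64 total_interest=$341.64
After 8 (deposit($200)): balance=$3141.64 total_interest=$341.64
After 9 (month_end (apply 2% monthly interest)): balance=$3204.47 total_interest=$404.47
After 10 (deposit($200)): balance=$3404.47 total_interest=$404.47
After 11 (withdraw($200)): balance=$3204.47 total_interest=$404.47
After 12 (month_end (apply 2% monthly interest)): balance=$3268.55 total_interest=$468.55

Answer: 468.55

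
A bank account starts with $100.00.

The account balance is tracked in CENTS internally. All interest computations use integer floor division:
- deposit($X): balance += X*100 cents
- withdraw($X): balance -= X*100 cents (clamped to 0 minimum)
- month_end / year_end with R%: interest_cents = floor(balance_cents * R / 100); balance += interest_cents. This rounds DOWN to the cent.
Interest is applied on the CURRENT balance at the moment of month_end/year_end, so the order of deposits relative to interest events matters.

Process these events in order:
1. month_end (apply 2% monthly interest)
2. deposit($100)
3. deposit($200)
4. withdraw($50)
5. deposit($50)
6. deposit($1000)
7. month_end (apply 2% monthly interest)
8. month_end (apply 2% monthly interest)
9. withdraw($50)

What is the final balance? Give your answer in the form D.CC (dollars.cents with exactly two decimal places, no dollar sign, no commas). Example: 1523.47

After 1 (month_end (apply 2% monthly interest)): balance=$102.00 total_interest=$2.00
After 2 (deposit($100)): balance=$202.00 total_interest=$2.00
After 3 (deposit($200)): balance=$402.00 total_interest=$2.00
After 4 (withdraw($50)): balance=$352.00 total_interest=$2.00
After 5 (deposit($50)): balance=$402.00 total_interest=$2.00
After 6 (deposit($1000)): balance=$1402.00 total_interest=$2.00
After 7 (month_end (apply 2% monthly interest)): balance=$1430.04 total_interest=$30.04
After 8 (month_end (apply 2% monthly interest)): balance=$1458.64 total_interest=$58.64
After 9 (withdraw($50)): balance=$1408.64 total_interest=$58.64

Answer: 1408.64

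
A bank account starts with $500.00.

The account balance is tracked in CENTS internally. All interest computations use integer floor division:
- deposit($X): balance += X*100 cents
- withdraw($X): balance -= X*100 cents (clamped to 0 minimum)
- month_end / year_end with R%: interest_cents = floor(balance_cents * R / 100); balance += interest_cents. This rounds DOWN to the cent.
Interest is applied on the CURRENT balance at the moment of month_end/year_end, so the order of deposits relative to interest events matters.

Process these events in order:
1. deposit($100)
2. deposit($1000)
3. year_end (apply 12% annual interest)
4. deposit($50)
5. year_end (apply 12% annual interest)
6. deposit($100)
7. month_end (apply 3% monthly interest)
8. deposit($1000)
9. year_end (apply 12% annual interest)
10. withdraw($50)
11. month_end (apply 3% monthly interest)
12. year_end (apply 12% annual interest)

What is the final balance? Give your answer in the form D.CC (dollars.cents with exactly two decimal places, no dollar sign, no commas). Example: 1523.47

Answer: 4112.89

Derivation:
After 1 (deposit($100)): balance=$600.00 total_interest=$0.00
After 2 (deposit($1000)): balance=$1600.00 total_interest=$0.00
After 3 (year_end (apply 12% annual interest)): balance=$1792.00 total_interest=$192.00
After 4 (deposit($50)): balance=$1842.00 total_interest=$192.00
After 5 (year_end (apply 12% annual interest)): balance=$2063.04 total_interest=$413.04
After 6 (deposit($100)): balance=$2163.04 total_interest=$413.04
After 7 (month_end (apply 3% monthly interest)): balance=$2227.93 total_interest=$477.93
After 8 (deposit($1000)): balance=$3227.93 total_interest=$477.93
After 9 (year_end (apply 12% annual interest)): balance=$3615.28 total_interest=$865.28
After 10 (withdraw($50)): balance=$3565.28 total_interest=$865.28
After 11 (month_end (apply 3% monthly interest)): balance=$3672.23 total_interest=$972.23
After 12 (year_end (apply 12% annual interest)): balance=$4112.89 total_interest=$1412.89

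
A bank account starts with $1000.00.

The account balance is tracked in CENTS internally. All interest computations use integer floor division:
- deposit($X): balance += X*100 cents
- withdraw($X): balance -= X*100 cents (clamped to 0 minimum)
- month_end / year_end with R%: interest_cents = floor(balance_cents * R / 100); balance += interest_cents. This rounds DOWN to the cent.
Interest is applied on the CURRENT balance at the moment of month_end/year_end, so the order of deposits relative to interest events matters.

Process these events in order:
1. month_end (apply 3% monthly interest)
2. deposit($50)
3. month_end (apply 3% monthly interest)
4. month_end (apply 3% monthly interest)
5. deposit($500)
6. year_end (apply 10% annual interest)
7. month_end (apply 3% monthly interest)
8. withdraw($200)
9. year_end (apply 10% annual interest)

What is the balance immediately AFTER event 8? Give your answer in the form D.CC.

After 1 (month_end (apply 3% monthly interest)): balance=$1030.00 total_interest=$30.00
After 2 (deposit($50)): balance=$1080.00 total_interest=$30.00
After 3 (month_end (apply 3% monthly interest)): balance=$1112.40 total_interest=$62.40
After 4 (month_end (apply 3% monthly interest)): balance=$1145.77 total_interest=$95.77
After 5 (deposit($500)): balance=$1645.77 total_interest=$95.77
After 6 (year_end (apply 10% annual interest)): balance=$1810.34 total_interest=$260.34
After 7 (month_end (apply 3% monthly interest)): balance=$1864.65 total_interest=$314.65
After 8 (withdraw($200)): balance=$1664.65 total_interest=$314.65

Answer: 1664.65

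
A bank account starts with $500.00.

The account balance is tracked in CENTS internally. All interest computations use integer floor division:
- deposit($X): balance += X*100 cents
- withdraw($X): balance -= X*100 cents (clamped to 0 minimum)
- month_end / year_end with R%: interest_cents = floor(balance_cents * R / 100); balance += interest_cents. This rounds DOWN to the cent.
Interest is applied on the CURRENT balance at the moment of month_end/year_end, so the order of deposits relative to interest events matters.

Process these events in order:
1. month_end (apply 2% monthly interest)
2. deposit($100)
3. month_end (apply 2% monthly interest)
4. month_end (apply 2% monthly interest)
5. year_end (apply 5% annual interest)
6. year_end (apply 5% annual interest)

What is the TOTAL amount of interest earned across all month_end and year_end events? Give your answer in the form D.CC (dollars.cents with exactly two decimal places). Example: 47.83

After 1 (month_end (apply 2% monthly interest)): balance=$510.00 total_interest=$10.00
After 2 (deposit($100)): balance=$610.00 total_interest=$10.00
After 3 (month_end (apply 2% monthly interest)): balance=$622.20 total_interest=$22.20
After 4 (month_end (apply 2% monthly interest)): balance=$634.64 total_interest=$34.64
After 5 (year_end (apply 5% annual interest)): balance=$666.37 total_interest=$66.37
After 6 (year_end (apply 5% annual interest)): balance=$699.68 total_interest=$99.68

Answer: 99.68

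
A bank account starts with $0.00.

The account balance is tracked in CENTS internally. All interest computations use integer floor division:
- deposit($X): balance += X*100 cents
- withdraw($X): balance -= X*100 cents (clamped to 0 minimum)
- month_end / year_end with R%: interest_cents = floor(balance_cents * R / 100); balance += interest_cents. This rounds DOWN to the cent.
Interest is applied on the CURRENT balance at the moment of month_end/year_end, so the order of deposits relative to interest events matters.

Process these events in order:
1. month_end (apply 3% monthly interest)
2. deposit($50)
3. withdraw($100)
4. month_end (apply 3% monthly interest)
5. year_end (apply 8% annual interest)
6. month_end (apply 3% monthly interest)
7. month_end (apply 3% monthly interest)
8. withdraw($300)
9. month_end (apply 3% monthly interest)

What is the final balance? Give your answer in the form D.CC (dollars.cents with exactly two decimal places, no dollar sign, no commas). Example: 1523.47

Answer: 0.00

Derivation:
After 1 (month_end (apply 3% monthly interest)): balance=$0.00 total_interest=$0.00
After 2 (deposit($50)): balance=$50.00 total_interest=$0.00
After 3 (withdraw($100)): balance=$0.00 total_interest=$0.00
After 4 (month_end (apply 3% monthly interest)): balance=$0.00 total_interest=$0.00
After 5 (year_end (apply 8% annual interest)): balance=$0.00 total_interest=$0.00
After 6 (month_end (apply 3% monthly interest)): balance=$0.00 total_interest=$0.00
After 7 (month_end (apply 3% monthly interest)): balance=$0.00 total_interest=$0.00
After 8 (withdraw($300)): balance=$0.00 total_interest=$0.00
After 9 (month_end (apply 3% monthly interest)): balance=$0.00 total_interest=$0.00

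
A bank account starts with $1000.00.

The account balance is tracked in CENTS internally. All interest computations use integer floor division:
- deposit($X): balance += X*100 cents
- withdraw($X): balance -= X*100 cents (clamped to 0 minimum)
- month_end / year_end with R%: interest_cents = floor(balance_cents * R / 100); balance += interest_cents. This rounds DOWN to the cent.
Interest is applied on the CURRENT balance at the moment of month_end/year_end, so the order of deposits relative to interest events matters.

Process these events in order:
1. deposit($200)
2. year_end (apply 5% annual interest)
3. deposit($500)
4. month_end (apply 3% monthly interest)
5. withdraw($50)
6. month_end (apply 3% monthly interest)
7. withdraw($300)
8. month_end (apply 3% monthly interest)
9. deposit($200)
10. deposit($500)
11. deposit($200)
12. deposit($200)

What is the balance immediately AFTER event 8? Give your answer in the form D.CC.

After 1 (deposit($200)): balance=$1200.00 total_interest=$0.00
After 2 (year_end (apply 5% annual interest)): balance=$1260.00 total_interest=$60.00
After 3 (deposit($500)): balance=$1760.00 total_interest=$60.00
After 4 (month_end (apply 3% monthly interest)): balance=$1812.80 total_interest=$112.80
After 5 (withdraw($50)): balance=$1762.80 total_interest=$112.80
After 6 (month_end (apply 3% monthly interest)): balance=$1815.68 total_interest=$165.68
After 7 (withdraw($300)): balance=$1515.68 total_interest=$165.68
After 8 (month_end (apply 3% monthly interest)): balance=$1561.15 total_interest=$211.15

Answer: 1561.15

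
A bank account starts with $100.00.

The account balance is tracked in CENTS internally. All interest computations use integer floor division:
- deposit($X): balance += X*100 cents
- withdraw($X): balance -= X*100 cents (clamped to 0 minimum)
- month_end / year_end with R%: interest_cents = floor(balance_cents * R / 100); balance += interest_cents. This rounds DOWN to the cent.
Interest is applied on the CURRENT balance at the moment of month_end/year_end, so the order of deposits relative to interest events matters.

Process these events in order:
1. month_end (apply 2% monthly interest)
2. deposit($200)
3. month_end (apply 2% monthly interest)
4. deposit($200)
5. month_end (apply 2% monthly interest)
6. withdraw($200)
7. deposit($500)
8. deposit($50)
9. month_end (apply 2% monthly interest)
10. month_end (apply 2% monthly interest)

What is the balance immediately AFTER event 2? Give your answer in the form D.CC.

After 1 (month_end (apply 2% monthly interest)): balance=$102.00 total_interest=$2.00
After 2 (deposit($200)): balance=$302.00 total_interest=$2.00

Answer: 302.00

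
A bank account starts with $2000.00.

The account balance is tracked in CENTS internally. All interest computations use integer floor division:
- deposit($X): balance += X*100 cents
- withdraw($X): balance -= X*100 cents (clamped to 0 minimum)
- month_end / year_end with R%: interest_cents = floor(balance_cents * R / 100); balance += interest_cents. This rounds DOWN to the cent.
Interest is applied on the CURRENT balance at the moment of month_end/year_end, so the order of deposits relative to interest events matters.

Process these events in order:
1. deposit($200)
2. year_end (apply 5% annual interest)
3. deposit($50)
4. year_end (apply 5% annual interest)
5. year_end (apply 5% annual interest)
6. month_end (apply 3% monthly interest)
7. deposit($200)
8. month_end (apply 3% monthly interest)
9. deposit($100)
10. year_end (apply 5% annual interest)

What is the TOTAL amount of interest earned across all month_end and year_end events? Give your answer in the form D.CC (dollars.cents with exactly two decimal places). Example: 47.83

Answer: 669.65

Derivation:
After 1 (deposit($200)): balance=$2200.00 total_interest=$0.00
After 2 (year_end (apply 5% annual interest)): balance=$2310.00 total_interest=$110.00
After 3 (deposit($50)): balance=$2360.00 total_interest=$110.00
After 4 (year_end (apply 5% annual interest)): balance=$2478.00 total_interest=$228.00
After 5 (year_end (apply 5% annual interest)): balance=$2601.90 total_interest=$351.90
After 6 (month_end (apply 3% monthly interest)): balance=$2679.95 total_interest=$429.95
After 7 (deposit($200)): balance=$2879.95 total_interest=$429.95
After 8 (month_end (apply 3% monthly interest)): balance=$2966.34 total_interest=$516.34
After 9 (deposit($100)): balance=$3066.34 total_interest=$516.34
After 10 (year_end (apply 5% annual interest)): balance=$3219.65 total_interest=$669.65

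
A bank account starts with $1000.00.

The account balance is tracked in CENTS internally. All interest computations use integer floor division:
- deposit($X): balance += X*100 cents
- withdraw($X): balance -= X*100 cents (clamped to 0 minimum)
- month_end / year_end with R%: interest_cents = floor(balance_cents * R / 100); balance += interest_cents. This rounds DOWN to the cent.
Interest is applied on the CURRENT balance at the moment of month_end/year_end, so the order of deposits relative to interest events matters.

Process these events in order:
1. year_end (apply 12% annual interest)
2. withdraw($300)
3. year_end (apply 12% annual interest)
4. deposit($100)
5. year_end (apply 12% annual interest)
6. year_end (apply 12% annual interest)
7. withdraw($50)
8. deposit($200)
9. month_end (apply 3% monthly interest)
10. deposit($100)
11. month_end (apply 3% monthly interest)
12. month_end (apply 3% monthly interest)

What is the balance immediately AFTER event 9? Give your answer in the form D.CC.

Answer: 1470.29

Derivation:
After 1 (year_end (apply 12% annual interest)): balance=$1120.00 total_interest=$120.00
After 2 (withdraw($300)): balance=$820.00 total_interest=$120.00
After 3 (year_end (apply 12% annual interest)): balance=$918.40 total_interest=$218.40
After 4 (deposit($100)): balance=$1018.40 total_interest=$218.40
After 5 (year_end (apply 12% annual interest)): balance=$1140.60 total_interest=$340.60
After 6 (year_end (apply 12% annual interest)): balance=$1277.47 total_interest=$477.47
After 7 (withdraw($50)): balance=$1227.47 total_interest=$477.47
After 8 (deposit($200)): balance=$1427.47 total_interest=$477.47
After 9 (month_end (apply 3% monthly interest)): balance=$1470.29 total_interest=$520.29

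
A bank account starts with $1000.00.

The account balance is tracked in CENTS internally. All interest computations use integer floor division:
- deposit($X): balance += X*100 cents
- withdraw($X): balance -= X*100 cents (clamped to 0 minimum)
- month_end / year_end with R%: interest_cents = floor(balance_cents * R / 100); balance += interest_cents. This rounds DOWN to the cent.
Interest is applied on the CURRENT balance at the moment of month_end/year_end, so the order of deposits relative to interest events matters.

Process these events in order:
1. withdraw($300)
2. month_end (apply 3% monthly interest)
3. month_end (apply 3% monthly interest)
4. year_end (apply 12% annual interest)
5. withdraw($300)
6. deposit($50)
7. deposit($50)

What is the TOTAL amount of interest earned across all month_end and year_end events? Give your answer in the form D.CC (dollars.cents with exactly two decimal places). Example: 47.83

Answer: 131.74

Derivation:
After 1 (withdraw($300)): balance=$700.00 total_interest=$0.00
After 2 (month_end (apply 3% monthly interest)): balance=$721.00 total_interest=$21.00
After 3 (month_end (apply 3% monthly interest)): balance=$742.63 total_interest=$42.63
After 4 (year_end (apply 12% annual interest)): balance=$831.74 total_interest=$131.74
After 5 (withdraw($300)): balance=$531.74 total_interest=$131.74
After 6 (deposit($50)): balance=$581.74 total_interest=$131.74
After 7 (deposit($50)): balance=$631.74 total_interest=$131.74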